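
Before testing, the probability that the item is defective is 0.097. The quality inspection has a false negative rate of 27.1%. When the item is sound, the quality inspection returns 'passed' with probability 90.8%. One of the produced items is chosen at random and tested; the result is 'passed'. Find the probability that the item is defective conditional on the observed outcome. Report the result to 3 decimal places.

Let H be the event that the item is defective. P(H) = 0.097, so P(¬H) = 0.903. With E the 'passed' result, P(E|H) = 0.271 and P(E|¬H) = 0.908.
P(E) = 0.271·0.097 + 0.908·0.903 = 0.026287 + 0.81992 = 0.84621.
By Bayes' theorem, P(H|E) = 0.026287 / 0.84621 = 0.031.

P(H | E) ≈ 0.031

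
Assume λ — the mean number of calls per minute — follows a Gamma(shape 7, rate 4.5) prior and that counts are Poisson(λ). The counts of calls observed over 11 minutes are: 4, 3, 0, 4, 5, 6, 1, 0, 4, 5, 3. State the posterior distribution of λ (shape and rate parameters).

Posterior: Gamma(shape=42, rate=15.5)

The Poisson likelihood adds the total count to the shape and the number of exposure periods to the rate. Here ∑xᵢ = 35 and n = 11, so shape 7→42 and rate 4.5→15.5.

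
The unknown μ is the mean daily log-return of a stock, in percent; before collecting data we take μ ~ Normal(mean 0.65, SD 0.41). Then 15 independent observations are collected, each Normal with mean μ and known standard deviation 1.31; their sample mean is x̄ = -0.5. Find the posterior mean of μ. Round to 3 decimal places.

Posterior mean ≈ -0.034

With known σ, the Normal prior is conjugate. Weight on the data is w = (n/σ²)/(n/σ² + 1/τ₀²) = 8.74075/(8.74075+5.94884) = 0.59503.
Posterior mean = w·x̄ + (1−w)·μ₀ = 0.59503·-0.5 + 0.40497·0.65 = -0.034.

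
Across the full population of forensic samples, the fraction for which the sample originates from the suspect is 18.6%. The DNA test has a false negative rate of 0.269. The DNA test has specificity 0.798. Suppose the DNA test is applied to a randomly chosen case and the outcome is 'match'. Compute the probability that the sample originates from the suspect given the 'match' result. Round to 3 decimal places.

Write H for 'the sample originates from the suspect'. Prior odds H:¬H = 0.186/0.814 = 0.22850. For the 'match' outcome, the likelihood ratio is 0.731/0.202 = 3.6188.
Posterior odds = 0.22850 × 3.6188 = 0.82690, so P(H|E) = 0.82690/(1+0.82690) = 0.453.

P(H | E) ≈ 0.453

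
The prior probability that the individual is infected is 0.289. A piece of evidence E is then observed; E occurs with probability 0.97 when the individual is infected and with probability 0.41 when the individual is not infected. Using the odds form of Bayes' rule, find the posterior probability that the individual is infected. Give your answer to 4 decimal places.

Prior odds = 0.289/(1−0.289) = 0.40647. In log-odds, ln(0.40647) = -0.90025.
Add log likelihood ratio: ln(2.3659) = 0.86114.
Posterior log-odds = -0.039107, so posterior odds = exp(-0.039107) = 0.96165. Converting, P(H|E) = 0.96165/1.9616 = 0.4902.

Posterior probability ≈ 0.4902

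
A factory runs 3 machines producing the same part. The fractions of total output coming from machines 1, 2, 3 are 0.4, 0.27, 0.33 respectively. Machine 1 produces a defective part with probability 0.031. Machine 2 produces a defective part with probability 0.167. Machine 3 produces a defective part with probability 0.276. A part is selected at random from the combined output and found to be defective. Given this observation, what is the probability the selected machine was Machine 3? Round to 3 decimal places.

P(defective|M1) = 0.031; P(defective|M2) = 0.167; P(defective|M3) = 0.276.
Prior × likelihood for each source: 0.4·0.031=0.01240, 0.27·0.167=0.04509, 0.33·0.276=0.09108. Summing gives P(defective) = 0.14857.
P(Machine 3 | defective) = 0.09108 / 0.14857 = 0.613.

Posterior probability ≈ 0.613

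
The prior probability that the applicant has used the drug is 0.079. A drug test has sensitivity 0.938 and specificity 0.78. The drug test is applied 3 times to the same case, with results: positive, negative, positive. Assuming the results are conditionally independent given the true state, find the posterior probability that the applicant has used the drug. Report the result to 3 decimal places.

Posterior P(H) ≈ 0.110

Let H be the event that the applicant has used the drug; start with P(H) = 0.079. P('positive'|H) = 0.938, P('positive'|¬H) = 0.22.
Update on result 1 ('positive'): P(H) ← 0.938·0.0790 / (0.938·0.0790 + 0.22·0.9210) = 0.074102/0.27672 = 0.2678.
Update on result 2 ('negative'): P(H) ← 0.062·0.2678 / (0.062·0.2678 + 0.78·0.7322) = 0.016603/0.58773 = 0.0282.
Update on result 3 ('positive'): P(H) ← 0.938·0.0282 / (0.938·0.0282 + 0.22·0.9718) = 0.026497/0.24028 = 0.1103.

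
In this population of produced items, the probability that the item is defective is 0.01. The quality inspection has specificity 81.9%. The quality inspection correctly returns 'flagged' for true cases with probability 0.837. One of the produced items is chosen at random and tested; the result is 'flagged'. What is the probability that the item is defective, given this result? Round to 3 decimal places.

P(H | E) ≈ 0.045

Let H be the event that the item is defective. P(H) = 0.01, so P(¬H) = 0.99. With E the 'flagged' result, P(E|H) = 0.837 and P(E|¬H) = 0.181.
P(E) = 0.837·0.01 + 0.181·0.99 = 0.0083700 + 0.17919 = 0.18756.
By Bayes' theorem, P(H|E) = 0.0083700 / 0.18756 = 0.045.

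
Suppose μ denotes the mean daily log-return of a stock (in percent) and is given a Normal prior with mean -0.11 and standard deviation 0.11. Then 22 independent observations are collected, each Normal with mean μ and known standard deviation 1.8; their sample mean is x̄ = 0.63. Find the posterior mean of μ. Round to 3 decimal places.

Prior precision 1/τ₀² = 1/0.11² = 82.6446; data precision n/σ² = 22/1.8² = 6.79012.
Posterior precision = 82.6446 + 6.79012 = 89.4348.
Posterior mean = (82.6446·-0.11 + 6.79012·0.63) / 89.4348 = -0.054.

Posterior mean ≈ -0.054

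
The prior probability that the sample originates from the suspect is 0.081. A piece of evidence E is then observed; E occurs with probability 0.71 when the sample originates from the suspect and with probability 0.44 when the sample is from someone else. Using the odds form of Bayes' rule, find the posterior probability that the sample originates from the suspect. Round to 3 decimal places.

Posterior probability ≈ 0.125

Prior odds = 0.081/(1−0.081) = 0.088139. In log-odds, ln(0.088139) = -2.4288.
Add log likelihood ratio: ln(1.6136) = 0.47849.
Posterior log-odds = -1.9503, so posterior odds = exp(-1.9503) = 0.14222. Converting, P(H|E) = 0.14222/1.1422 = 0.125.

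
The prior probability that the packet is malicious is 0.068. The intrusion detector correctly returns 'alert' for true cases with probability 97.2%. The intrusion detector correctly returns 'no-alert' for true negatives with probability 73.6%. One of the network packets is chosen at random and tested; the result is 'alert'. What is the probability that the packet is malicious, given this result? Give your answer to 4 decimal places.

Let H be the event that the packet is malicious. P(H) = 0.068, so P(¬H) = 0.932. With E the 'alert' result, P(E|H) = 0.972 and P(E|¬H) = 0.264.
P(E) = 0.972·0.068 + 0.264·0.932 = 0.066096 + 0.24605 = 0.31214.
By Bayes' theorem, P(H|E) = 0.066096 / 0.31214 = 0.2117.

P(H | E) ≈ 0.2117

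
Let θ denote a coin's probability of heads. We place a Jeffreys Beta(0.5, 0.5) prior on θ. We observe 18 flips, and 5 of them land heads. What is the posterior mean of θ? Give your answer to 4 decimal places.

Observing 5 successes and 13 failures updates Beta(0.5, 0.5) by adding the success and failure counts to the two shape parameters: α = 0.5+5 = 5.5, β = 0.5+13 = 13.5.
Posterior mean = α/(α+β) = 5.5/19 = 0.2895.

Posterior mean ≈ 0.2895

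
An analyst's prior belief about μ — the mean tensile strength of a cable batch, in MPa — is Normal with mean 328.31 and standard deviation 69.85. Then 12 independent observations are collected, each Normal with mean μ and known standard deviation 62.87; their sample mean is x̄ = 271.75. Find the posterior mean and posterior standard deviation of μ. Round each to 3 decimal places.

Prior precision 1/τ₀² = 1/69.85² = 0.00020496; data precision n/σ² = 12/62.87² = 0.00303595.
Posterior precision = 0.00020496 + 0.00303595 = 0.00324091, giving posterior SD = 1/√0.00324091 = 17.566.
Posterior mean = (0.00020496·328.31 + 0.00303595·271.75) / 0.00324091 = 275.327.

Posterior mean ≈ 275.327; posterior SD ≈ 17.566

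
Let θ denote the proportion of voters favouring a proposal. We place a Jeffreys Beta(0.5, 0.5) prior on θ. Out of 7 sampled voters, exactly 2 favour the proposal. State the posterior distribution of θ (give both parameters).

Observing 2 successes and 5 failures updates Beta(0.5, 0.5) by adding the success and failure counts to the two shape parameters: α = 0.5+2 = 2.5, β = 0.5+5 = 5.5.

Posterior: Beta(2.5, 5.5)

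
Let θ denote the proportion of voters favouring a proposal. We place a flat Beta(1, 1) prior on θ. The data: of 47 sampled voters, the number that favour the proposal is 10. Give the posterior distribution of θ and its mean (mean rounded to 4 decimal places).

Posterior: Beta(11, 38); mean ≈ 0.2245

The binomial likelihood is conjugate to the Beta prior: with 10 successes and 37 failures, the posterior is Beta(1+10, 1+37) = Beta(11, 38).
Posterior mean = α/(α+β) = 11/49 = 0.2245.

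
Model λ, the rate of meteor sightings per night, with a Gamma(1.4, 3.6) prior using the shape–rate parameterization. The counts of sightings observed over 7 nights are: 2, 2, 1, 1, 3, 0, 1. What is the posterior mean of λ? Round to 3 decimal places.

Total count ∑xᵢ = 10 over n = 7 nights.
Gamma is conjugate to the Poisson likelihood: posterior is Gamma(shape = 1.4+10 = 11.4, rate = 3.6+7 = 10.6).
Posterior mean = shape/rate = 11.4/10.6 = 1.075.

Posterior mean ≈ 1.075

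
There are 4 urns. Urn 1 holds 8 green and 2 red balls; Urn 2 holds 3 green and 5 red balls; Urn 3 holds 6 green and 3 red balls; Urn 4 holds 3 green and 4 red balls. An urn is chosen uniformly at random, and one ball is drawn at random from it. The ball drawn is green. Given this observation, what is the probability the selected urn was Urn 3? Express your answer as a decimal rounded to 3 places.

P(green|Urn 1) = 0.8; P(green|Urn 2) = 0.375; P(green|Urn 3) = 0.6667; P(green|Urn 4) = 0.4286.
Prior × likelihood for each source: 0.25·0.8=0.2000, 0.25·0.375=0.09375, 0.25·0.6667=0.1667, 0.25·0.4286=0.1071. Summing gives P(green) = 0.56756.
P(Urn 3 | green) = 0.1667 / 0.56756 = 0.294.

Posterior probability ≈ 0.294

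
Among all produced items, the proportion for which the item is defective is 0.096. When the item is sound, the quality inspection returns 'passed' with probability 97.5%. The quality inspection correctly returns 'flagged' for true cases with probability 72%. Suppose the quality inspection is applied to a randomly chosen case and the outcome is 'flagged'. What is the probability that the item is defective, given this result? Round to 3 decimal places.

P(H | E) ≈ 0.754

Write H for 'the item is defective'. Prior odds H:¬H = 0.096/0.904 = 0.10619. For the 'flagged' outcome, the likelihood ratio is 0.72/0.025 = 28.800.
Posterior odds = 0.10619 × 28.800 = 3.0584, so P(H|E) = 3.0584/(1+3.0584) = 0.754.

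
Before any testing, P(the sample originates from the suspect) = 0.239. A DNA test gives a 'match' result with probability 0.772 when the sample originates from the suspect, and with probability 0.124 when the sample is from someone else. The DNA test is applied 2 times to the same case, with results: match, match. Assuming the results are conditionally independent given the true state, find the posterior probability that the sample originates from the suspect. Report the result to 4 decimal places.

Posterior P(H) ≈ 0.9241

Let H be the event that the sample originates from the suspect; start with P(H) = 0.239. P('match'|H) = 0.772, P('match'|¬H) = 0.124.
Update on result 1 ('match'): P(H) ← 0.772·0.2390 / (0.772·0.2390 + 0.124·0.7610) = 0.18451/0.27887 = 0.6616.
Update on result 2 ('match'): P(H) ← 0.772·0.6616 / (0.772·0.6616 + 0.124·0.3384) = 0.51077/0.55273 = 0.9241.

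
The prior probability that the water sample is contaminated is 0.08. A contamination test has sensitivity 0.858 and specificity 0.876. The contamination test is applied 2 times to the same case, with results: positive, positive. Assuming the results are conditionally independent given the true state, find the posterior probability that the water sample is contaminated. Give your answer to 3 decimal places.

Posterior P(H) ≈ 0.806

Let H be the event that the water sample is contaminated; start with P(H) = 0.08. P('positive'|H) = 0.858, P('positive'|¬H) = 0.124.
Update on result 1 ('positive'): P(H) ← 0.858·0.0800 / (0.858·0.0800 + 0.124·0.9200) = 0.068640/0.18272 = 0.3757.
Update on result 2 ('positive'): P(H) ← 0.858·0.3757 / (0.858·0.3757 + 0.124·0.6243) = 0.32231/0.39973 = 0.8063.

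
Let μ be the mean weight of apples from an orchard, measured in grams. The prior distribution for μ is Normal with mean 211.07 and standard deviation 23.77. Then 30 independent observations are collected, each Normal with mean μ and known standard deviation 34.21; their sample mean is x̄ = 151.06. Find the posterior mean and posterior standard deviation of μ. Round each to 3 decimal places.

With known σ, the Normal prior is conjugate. Weight on the data is w = (n/σ²)/(n/σ² + 1/τ₀²) = 0.0256339/(0.0256339+0.00176987) = 0.93542.
Posterior mean = w·x̄ + (1−w)·μ₀ = 0.93542·151.06 + 0.064585·211.07 = 154.936. Posterior variance = 1/(0.0256339+0.00176987) = 36.4913, so SD = 6.041.

Posterior mean ≈ 154.936; posterior SD ≈ 6.041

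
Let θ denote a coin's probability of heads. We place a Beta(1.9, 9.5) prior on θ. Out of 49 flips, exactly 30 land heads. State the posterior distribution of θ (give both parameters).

Observing 30 successes and 19 failures updates Beta(1.9, 9.5) by adding the success and failure counts to the two shape parameters: α = 1.9+30 = 31.9, β = 9.5+19 = 28.5.

Posterior: Beta(31.9, 28.5)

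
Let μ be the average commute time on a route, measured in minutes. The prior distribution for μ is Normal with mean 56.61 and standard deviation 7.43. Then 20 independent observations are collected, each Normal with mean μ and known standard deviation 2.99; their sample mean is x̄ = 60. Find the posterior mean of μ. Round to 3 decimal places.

Prior precision 1/τ₀² = 1/7.43² = 0.0181143; data precision n/σ² = 20/2.99² = 2.23711.
Posterior precision = 0.0181143 + 2.23711 = 2.25523.
Posterior mean = (0.0181143·56.61 + 2.23711·60) / 2.25523 = 59.973.

Posterior mean ≈ 59.973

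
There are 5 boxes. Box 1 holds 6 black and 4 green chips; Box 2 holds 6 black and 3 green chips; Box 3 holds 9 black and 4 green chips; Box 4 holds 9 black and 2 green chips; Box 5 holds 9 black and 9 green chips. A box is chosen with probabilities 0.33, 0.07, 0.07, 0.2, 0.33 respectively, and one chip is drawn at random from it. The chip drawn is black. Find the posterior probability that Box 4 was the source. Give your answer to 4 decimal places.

Tabulate prior·likelihood by source: [1] prior 0.33, lik 0.6, product 0.1980; [2] prior 0.07, lik 0.6667, product 0.04667; [3] prior 0.07, lik 0.6923, product 0.04846; [4] prior 0.2, lik 0.8182, product 0.1636; [5] prior 0.33, lik 0.5, product 0.1650.
Normalizing constant = 0.62176; the posterior for Box 4 is its product over the sum, 0.1636/0.62176 = 0.2632.

Posterior probability ≈ 0.2632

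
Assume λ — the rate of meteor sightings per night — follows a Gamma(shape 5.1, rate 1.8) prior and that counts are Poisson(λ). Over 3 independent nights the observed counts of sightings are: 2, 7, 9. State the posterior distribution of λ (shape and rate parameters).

Total count ∑xᵢ = 18 over n = 3 nights.
Gamma is conjugate to the Poisson likelihood: posterior is Gamma(shape = 5.1+18 = 23.1, rate = 1.8+3 = 4.8).

Posterior: Gamma(shape=23.1, rate=4.8)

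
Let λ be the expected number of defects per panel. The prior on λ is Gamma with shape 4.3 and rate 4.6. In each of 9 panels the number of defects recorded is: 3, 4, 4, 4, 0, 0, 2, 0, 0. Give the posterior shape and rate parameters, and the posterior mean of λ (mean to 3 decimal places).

The Poisson likelihood adds the total count to the shape and the number of exposure periods to the rate. Here ∑xᵢ = 17 and n = 9, so shape 4.3→21.3 and rate 4.6→13.6.
Posterior mean = shape/rate = 21.3/13.6 = 1.566.

Posterior: Gamma(shape=21.3, rate=13.6); mean ≈ 1.566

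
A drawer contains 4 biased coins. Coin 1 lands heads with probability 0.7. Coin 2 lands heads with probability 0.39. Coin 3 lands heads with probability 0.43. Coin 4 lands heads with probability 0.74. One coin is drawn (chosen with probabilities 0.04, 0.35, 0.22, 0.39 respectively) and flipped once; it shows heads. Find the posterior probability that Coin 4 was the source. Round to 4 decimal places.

Posterior probability ≈ 0.5269

Tabulate prior·likelihood by source: [1] prior 0.04, lik 0.7, product 0.02800; [2] prior 0.35, lik 0.39, product 0.1365; [3] prior 0.22, lik 0.43, product 0.09460; [4] prior 0.39, lik 0.74, product 0.2886.
Normalizing constant = 0.54770; the posterior for Coin 4 is its product over the sum, 0.2886/0.54770 = 0.5269.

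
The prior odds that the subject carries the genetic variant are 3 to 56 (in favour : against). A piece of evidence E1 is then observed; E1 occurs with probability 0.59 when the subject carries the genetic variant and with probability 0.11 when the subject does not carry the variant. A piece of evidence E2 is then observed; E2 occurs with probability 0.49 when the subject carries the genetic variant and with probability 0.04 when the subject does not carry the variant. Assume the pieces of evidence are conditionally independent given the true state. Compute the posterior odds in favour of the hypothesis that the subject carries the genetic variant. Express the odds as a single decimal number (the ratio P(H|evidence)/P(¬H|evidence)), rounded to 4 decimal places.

Prior odds = 3/56 = 0.053571. In log-odds, ln(0.053571) = -2.9267.
Add log likelihood ratios: ln(5.3636) + ln(12.250) = 4.1852.
Posterior log-odds = 1.2584, so posterior odds = exp(1.2584) = 3.5199.

Posterior odds ≈ 3.5199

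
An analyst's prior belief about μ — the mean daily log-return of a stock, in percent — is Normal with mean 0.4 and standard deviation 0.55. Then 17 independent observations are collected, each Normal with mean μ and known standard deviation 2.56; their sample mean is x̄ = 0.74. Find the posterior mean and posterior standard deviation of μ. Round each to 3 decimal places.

Posterior mean ≈ 0.549; posterior SD ≈ 0.412

Prior precision 1/τ₀² = 1/0.55² = 3.30579; data precision n/σ² = 17/2.56² = 2.59399.
Posterior precision = 3.30579 + 2.59399 = 5.89978, giving posterior SD = 1/√5.89978 = 0.412.
Posterior mean = (3.30579·0.4 + 2.59399·0.74) / 5.89978 = 0.549.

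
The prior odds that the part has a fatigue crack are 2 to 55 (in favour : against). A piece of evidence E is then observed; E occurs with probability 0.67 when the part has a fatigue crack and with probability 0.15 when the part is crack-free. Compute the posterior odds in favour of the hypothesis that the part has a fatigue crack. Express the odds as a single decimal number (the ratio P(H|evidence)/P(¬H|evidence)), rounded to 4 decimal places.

Posterior odds ≈ 0.1624

Prior odds = 2/55 = 0.036364. In log-odds, ln(0.036364) = -3.3142.
Add log likelihood ratio: ln(4.4667) = 1.4966.
Posterior log-odds = -1.8175, so posterior odds = exp(-1.8175) = 0.16242.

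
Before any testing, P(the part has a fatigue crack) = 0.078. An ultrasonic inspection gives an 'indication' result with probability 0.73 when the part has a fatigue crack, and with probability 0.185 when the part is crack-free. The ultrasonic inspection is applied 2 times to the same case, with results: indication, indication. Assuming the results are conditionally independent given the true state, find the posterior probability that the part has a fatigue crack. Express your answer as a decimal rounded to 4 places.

Let H be the event that the part has a fatigue crack; start with P(H) = 0.078. P('indication'|H) = 0.73, P('indication'|¬H) = 0.185.
Update on result 1 ('indication'): P(H) ← 0.73·0.0780 / (0.73·0.0780 + 0.185·0.9220) = 0.056940/0.22751 = 0.2503.
Update on result 2 ('indication'): P(H) ← 0.73·0.2503 / (0.73·0.2503 + 0.185·0.7497) = 0.18270/0.32140 = 0.5685.

Posterior P(H) ≈ 0.5685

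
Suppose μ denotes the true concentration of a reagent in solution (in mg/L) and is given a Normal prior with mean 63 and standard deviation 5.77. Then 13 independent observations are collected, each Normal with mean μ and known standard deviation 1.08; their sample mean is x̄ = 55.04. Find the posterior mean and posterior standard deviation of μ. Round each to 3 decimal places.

Posterior mean ≈ 55.061; posterior SD ≈ 0.299

Prior precision 1/τ₀² = 1/5.77² = 0.0300364; data precision n/σ² = 13/1.08² = 11.1454.
Posterior precision = 0.0300364 + 11.1454 = 11.1754, giving posterior SD = 1/√11.1754 = 0.299.
Posterior mean = (0.0300364·63 + 11.1454·55.04) / 11.1754 = 55.061.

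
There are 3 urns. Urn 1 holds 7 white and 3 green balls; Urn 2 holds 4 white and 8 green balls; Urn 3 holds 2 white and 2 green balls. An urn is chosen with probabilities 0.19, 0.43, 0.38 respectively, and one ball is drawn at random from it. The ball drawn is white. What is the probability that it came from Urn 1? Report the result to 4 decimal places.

P(white|Urn 1) = 0.7; P(white|Urn 2) = 0.3333; P(white|Urn 3) = 0.5.
Prior × likelihood for each source: 0.19·0.7=0.1330, 0.43·0.3333=0.1433, 0.38·0.5=0.1900. Summing gives P(white) = 0.46633.
P(Urn 1 | white) = 0.1330 / 0.46633 = 0.2852.

Posterior probability ≈ 0.2852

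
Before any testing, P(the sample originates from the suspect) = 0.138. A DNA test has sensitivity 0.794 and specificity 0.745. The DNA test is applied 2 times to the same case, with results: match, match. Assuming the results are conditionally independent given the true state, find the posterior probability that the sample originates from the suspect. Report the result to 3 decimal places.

Posterior P(H) ≈ 0.608

With H the event that the sample originates from the suspect, the joint likelihood of the observed sequence is P(data|H) = 0.794·0.794 = 0.63044 and P(data|¬H) = 0.255·0.255 = 0.065025.
Bayes: P(H|data) = 0.138·0.63044 / (0.138·0.63044 + 0.862·0.065025) = 0.087000/0.14305 = 0.6082.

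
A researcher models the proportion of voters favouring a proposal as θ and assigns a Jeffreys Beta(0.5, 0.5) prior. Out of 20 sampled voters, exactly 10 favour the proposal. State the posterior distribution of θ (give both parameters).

Observing 10 successes and 10 failures updates Beta(0.5, 0.5) by adding the success and failure counts to the two shape parameters: α = 0.5+10 = 10.5, β = 0.5+10 = 10.5.

Posterior: Beta(10.5, 10.5)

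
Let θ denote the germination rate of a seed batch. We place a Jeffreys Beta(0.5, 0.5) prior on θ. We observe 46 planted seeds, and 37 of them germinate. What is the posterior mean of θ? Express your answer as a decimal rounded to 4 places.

The binomial likelihood is conjugate to the Beta prior: with 37 successes and 9 failures, the posterior is Beta(0.5+37, 0.5+9) = Beta(37.5, 9.5).
E[θ | data] = 37.5/(37.5+9.5) = 0.7979.

Posterior mean ≈ 0.7979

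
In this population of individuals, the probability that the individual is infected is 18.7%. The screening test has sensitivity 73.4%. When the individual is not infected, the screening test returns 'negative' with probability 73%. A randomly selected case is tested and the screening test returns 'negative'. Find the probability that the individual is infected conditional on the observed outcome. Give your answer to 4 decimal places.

Let H be the event that the individual is infected. P(H) = 0.187, so P(¬H) = 0.813. With E the 'negative' result, P(E|H) = 0.266 and P(E|¬H) = 0.73.
P(E) = 0.266·0.187 + 0.73·0.813 = 0.049742 + 0.59349 = 0.64323.
By Bayes' theorem, P(H|E) = 0.049742 / 0.64323 = 0.0773.

P(H | E) ≈ 0.0773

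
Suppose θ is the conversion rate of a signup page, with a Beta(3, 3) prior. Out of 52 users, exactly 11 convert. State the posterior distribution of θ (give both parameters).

The binomial likelihood is conjugate to the Beta prior: with 11 successes and 41 failures, the posterior is Beta(3+11, 3+41) = Beta(14, 44).

Posterior: Beta(14, 44)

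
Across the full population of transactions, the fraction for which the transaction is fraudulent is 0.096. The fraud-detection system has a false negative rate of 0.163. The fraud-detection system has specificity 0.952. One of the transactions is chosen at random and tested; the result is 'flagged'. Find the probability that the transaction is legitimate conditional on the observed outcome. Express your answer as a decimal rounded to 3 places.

P(¬H | E) ≈ 0.351

Write H for 'the transaction is fraudulent'. Prior odds H:¬H = 0.096/0.904 = 0.10619. For the 'flagged' outcome, the likelihood ratio is 0.837/0.048 = 17.438.
Posterior odds = 0.10619 × 17.438 = 1.8518, so P(H|E) = 1.8518/(1+1.8518) = 0.649. Then P(¬H|E) = 1 − 0.649 = 0.351.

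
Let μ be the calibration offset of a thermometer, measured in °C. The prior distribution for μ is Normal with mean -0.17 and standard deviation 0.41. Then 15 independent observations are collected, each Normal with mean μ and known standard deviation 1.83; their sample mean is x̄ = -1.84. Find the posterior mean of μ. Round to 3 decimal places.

Posterior mean ≈ -0.887

With known σ, the Normal prior is conjugate. Weight on the data is w = (n/σ²)/(n/σ² + 1/τ₀²) = 4.47908/(4.47908+5.94884) = 0.42953.
Posterior mean = w·x̄ + (1−w)·μ₀ = 0.42953·-1.84 + 0.57047·-0.17 = -0.887.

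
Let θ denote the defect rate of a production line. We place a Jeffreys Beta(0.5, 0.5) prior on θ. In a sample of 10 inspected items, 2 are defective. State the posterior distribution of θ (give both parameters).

Posterior: Beta(2.5, 8.5)

Observing 2 successes and 8 failures updates Beta(0.5, 0.5) by adding the success and failure counts to the two shape parameters: α = 0.5+2 = 2.5, β = 0.5+8 = 8.5.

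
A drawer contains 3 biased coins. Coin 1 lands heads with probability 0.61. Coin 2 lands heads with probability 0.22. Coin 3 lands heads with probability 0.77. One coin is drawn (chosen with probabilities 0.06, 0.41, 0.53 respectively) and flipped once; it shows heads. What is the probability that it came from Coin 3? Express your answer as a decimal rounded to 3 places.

P(heads|C1) = 0.61; P(heads|C2) = 0.22; P(heads|C3) = 0.77.
Prior × likelihood for each source: 0.06·0.61=0.03660, 0.41·0.22=0.09020, 0.53·0.77=0.4081. Summing gives P(heads) = 0.53490.
P(Coin 3 | heads) = 0.4081 / 0.53490 = 0.763.

Posterior probability ≈ 0.763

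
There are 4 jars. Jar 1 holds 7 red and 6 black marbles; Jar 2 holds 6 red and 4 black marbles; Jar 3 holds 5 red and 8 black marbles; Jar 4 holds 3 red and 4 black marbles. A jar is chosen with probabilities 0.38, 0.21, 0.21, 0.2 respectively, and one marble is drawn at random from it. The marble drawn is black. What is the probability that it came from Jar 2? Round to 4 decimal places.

Posterior probability ≈ 0.1670

P(black|Jar 1) = 0.4615; P(black|Jar 2) = 0.4; P(black|Jar 3) = 0.6154; P(black|Jar 4) = 0.5714.
Prior × likelihood for each source: 0.38·0.4615=0.1754, 0.21·0.4=0.08400, 0.21·0.6154=0.1292, 0.2·0.5714=0.1143. Summing gives P(black) = 0.50290.
P(Jar 2 | black) = 0.08400 / 0.50290 = 0.1670.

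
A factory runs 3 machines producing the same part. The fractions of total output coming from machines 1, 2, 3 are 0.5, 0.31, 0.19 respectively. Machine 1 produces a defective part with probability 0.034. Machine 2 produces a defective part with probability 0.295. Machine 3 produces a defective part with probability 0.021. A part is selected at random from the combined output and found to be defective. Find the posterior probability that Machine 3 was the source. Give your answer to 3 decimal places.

Posterior probability ≈ 0.035

P(defective|M1) = 0.034; P(defective|M2) = 0.295; P(defective|M3) = 0.021.
Prior × likelihood for each source: 0.5·0.034=0.01700, 0.31·0.295=0.09145, 0.19·0.021=0.003990. Summing gives P(defective) = 0.11244.
P(Machine 3 | defective) = 0.003990 / 0.11244 = 0.035.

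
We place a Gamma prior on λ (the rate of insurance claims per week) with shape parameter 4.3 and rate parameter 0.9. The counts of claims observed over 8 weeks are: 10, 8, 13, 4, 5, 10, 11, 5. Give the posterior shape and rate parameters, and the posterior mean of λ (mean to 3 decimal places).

Total count ∑xᵢ = 66 over n = 8 weeks.
Gamma is conjugate to the Poisson likelihood: posterior is Gamma(shape = 4.3+66 = 70.3, rate = 0.9+8 = 8.9).
E[λ | data] = 70.3/8.9 = 7.899.

Posterior: Gamma(shape=70.3, rate=8.9); mean ≈ 7.899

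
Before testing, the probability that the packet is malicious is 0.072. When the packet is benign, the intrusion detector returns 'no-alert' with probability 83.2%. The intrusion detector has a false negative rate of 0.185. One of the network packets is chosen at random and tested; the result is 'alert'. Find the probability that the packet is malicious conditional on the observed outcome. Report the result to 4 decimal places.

P(H | E) ≈ 0.2735

Let H be the event that the packet is malicious. P(H) = 0.072, so P(¬H) = 0.928. With E the 'alert' result, P(E|H) = 0.815 and P(E|¬H) = 0.168.
P(E) = 0.815·0.072 + 0.168·0.928 = 0.058680 + 0.15590 = 0.21458.
By Bayes' theorem, P(H|E) = 0.058680 / 0.21458 = 0.2735.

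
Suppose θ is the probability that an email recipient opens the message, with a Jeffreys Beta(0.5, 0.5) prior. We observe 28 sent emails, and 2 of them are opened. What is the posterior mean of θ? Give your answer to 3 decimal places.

Posterior mean ≈ 0.086

Observing 2 successes and 26 failures updates Beta(0.5, 0.5) by adding the success and failure counts to the two shape parameters: α = 0.5+2 = 2.5, β = 0.5+26 = 26.5.
E[θ | data] = 2.5/(2.5+26.5) = 0.086.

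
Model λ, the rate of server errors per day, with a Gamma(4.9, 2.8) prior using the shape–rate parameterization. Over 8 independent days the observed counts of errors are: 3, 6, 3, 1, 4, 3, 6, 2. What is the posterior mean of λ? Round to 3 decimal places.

Total count ∑xᵢ = 28 over n = 8 days.
Gamma is conjugate to the Poisson likelihood: posterior is Gamma(shape = 4.9+28 = 32.9, rate = 2.8+8 = 10.8).
Posterior mean = shape/rate = 32.9/10.8 = 3.046.

Posterior mean ≈ 3.046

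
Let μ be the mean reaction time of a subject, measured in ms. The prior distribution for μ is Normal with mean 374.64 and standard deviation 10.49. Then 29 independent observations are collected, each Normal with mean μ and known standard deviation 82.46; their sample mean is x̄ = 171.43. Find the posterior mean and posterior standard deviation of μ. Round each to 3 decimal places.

With known σ, the Normal prior is conjugate. Weight on the data is w = (n/σ²)/(n/σ² + 1/τ₀²) = 0.00426492/(0.00426492+0.00908760) = 0.31941.
Posterior mean = w·x̄ + (1−w)·μ₀ = 0.31941·171.43 + 0.68059·374.64 = 309.733. Posterior variance = 1/(0.00426492+0.00908760) = 74.8922, so SD = 8.654.

Posterior mean ≈ 309.733; posterior SD ≈ 8.654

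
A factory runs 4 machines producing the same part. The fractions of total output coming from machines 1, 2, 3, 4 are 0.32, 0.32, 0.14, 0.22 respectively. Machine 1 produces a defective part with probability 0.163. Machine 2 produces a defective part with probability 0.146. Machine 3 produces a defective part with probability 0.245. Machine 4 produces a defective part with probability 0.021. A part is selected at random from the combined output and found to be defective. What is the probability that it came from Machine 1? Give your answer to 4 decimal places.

P(defective|M1) = 0.163; P(defective|M2) = 0.146; P(defective|M3) = 0.245; P(defective|M4) = 0.021.
Prior × likelihood for each source: 0.32·0.163=0.05216, 0.32·0.146=0.04672, 0.14·0.245=0.03430, 0.22·0.021=0.004620. Summing gives P(defective) = 0.13780.
P(Machine 1 | defective) = 0.05216 / 0.13780 = 0.3785.

Posterior probability ≈ 0.3785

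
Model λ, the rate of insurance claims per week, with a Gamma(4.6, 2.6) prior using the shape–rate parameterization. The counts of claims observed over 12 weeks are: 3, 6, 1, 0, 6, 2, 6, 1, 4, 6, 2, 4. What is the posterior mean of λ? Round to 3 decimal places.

Posterior mean ≈ 3.123

The Poisson likelihood adds the total count to the shape and the number of exposure periods to the rate. Here ∑xᵢ = 41 and n = 12, so shape 4.6→45.6 and rate 2.6→14.6.
E[λ | data] = 45.6/14.6 = 3.123.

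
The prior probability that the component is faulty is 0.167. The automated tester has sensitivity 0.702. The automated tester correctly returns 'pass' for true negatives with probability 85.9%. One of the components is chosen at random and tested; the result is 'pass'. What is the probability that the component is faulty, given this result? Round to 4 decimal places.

P(H | E) ≈ 0.0650

Let H be the event that the component is faulty. P(H) = 0.167, so P(¬H) = 0.833. With E the 'pass' result, P(E|H) = 0.298 and P(E|¬H) = 0.859.
P(E) = 0.298·0.167 + 0.859·0.833 = 0.049766 + 0.71555 = 0.76531.
By Bayes' theorem, P(H|E) = 0.049766 / 0.76531 = 0.0650.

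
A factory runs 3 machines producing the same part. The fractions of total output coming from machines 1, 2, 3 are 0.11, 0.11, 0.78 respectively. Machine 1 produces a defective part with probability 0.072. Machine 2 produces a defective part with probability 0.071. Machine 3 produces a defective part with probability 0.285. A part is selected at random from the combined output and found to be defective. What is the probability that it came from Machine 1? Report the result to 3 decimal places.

P(defective|M1) = 0.072; P(defective|M2) = 0.071; P(defective|M3) = 0.285.
Prior × likelihood for each source: 0.11·0.072=0.007920, 0.11·0.071=0.007810, 0.78·0.285=0.2223. Summing gives P(defective) = 0.23803.
P(Machine 1 | defective) = 0.007920 / 0.23803 = 0.033.

Posterior probability ≈ 0.033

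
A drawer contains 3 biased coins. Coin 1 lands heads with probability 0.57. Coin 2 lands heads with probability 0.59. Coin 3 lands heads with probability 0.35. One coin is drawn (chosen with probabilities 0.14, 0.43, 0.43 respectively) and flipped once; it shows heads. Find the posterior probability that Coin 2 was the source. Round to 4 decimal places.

P(heads|C1) = 0.57; P(heads|C2) = 0.59; P(heads|C3) = 0.35.
Prior × likelihood for each source: 0.14·0.57=0.07980, 0.43·0.59=0.2537, 0.43·0.35=0.1505. Summing gives P(heads) = 0.48400.
P(Coin 2 | heads) = 0.2537 / 0.48400 = 0.5242.

Posterior probability ≈ 0.5242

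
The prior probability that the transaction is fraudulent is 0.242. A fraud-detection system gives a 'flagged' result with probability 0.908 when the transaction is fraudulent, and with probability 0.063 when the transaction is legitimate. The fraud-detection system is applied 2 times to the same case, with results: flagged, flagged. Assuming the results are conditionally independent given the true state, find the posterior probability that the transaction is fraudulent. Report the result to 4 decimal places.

With H the event that the transaction is fraudulent, the joint likelihood of the observed sequence is P(data|H) = 0.908·0.908 = 0.82446 and P(data|¬H) = 0.063·0.063 = 0.0039690.
Bayes: P(H|data) = 0.242·0.82446 / (0.242·0.82446 + 0.758·0.0039690) = 0.19952/0.20253 = 0.9851.

Posterior P(H) ≈ 0.9851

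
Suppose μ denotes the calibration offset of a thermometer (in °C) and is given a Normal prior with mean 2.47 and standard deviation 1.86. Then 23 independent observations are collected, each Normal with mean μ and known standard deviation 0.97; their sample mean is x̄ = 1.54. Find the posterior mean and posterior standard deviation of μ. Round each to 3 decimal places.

With known σ, the Normal prior is conjugate. Weight on the data is w = (n/σ²)/(n/σ² + 1/τ₀²) = 24.4447/(24.4447+0.289051) = 0.98831.
Posterior mean = w·x̄ + (1−w)·μ₀ = 0.98831·1.54 + 0.011687·2.47 = 1.551. Posterior variance = 1/(24.4447+0.289051) = 0.0404306, so SD = 0.201.

Posterior mean ≈ 1.551; posterior SD ≈ 0.201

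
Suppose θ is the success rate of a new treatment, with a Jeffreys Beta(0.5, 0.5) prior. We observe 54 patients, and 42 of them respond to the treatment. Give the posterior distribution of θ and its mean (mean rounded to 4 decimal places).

The binomial likelihood is conjugate to the Beta prior: with 42 successes and 12 failures, the posterior is Beta(0.5+42, 0.5+12) = Beta(42.5, 12.5).
E[θ | data] = 42.5/(42.5+12.5) = 0.7727.

Posterior: Beta(42.5, 12.5); mean ≈ 0.7727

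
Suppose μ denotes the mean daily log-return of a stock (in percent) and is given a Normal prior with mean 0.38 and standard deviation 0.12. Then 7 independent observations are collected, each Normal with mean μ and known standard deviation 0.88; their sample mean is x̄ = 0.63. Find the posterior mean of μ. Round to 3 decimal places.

With known σ, the Normal prior is conjugate. Weight on the data is w = (n/σ²)/(n/σ² + 1/τ₀²) = 9.03926/(9.03926+69.4444) = 0.11517.
Posterior mean = w·x̄ + (1−w)·μ₀ = 0.11517·0.63 + 0.88483·0.38 = 0.409.

Posterior mean ≈ 0.409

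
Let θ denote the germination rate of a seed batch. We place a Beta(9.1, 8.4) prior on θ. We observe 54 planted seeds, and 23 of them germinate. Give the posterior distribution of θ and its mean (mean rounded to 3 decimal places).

Posterior: Beta(32.1, 39.4); mean ≈ 0.449

Observing 23 successes and 31 failures updates Beta(9.1, 8.4) by adding the success and failure counts to the two shape parameters: α = 9.1+23 = 32.1, β = 8.4+31 = 39.4.
E[θ | data] = 32.1/(32.1+39.4) = 0.449.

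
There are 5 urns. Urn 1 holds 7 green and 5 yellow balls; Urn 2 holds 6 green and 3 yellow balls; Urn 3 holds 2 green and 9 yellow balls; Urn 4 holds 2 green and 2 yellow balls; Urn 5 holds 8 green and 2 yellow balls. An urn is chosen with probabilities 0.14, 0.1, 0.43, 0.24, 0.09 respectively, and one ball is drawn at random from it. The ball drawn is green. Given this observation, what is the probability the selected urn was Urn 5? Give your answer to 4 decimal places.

Posterior probability ≈ 0.1720

Tabulate prior·likelihood by source: [1] prior 0.14, lik 0.5833, product 0.08167; [2] prior 0.1, lik 0.6667, product 0.06667; [3] prior 0.43, lik 0.1818, product 0.07818; [4] prior 0.24, lik 0.5, product 0.1200; [5] prior 0.09, lik 0.8, product 0.07200.
Normalizing constant = 0.41852; the posterior for Urn 5 is its product over the sum, 0.07200/0.41852 = 0.1720.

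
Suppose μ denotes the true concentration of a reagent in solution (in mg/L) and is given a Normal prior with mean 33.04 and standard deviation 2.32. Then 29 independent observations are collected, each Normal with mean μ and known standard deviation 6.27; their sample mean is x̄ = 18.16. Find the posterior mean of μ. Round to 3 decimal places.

Posterior mean ≈ 21.154

Prior precision 1/τ₀² = 1/2.32² = 0.185791; data precision n/σ² = 29/6.27² = 0.737671.
Posterior precision = 0.185791 + 0.737671 = 0.923462.
Posterior mean = (0.185791·33.04 + 0.737671·18.16) / 0.923462 = 21.154.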